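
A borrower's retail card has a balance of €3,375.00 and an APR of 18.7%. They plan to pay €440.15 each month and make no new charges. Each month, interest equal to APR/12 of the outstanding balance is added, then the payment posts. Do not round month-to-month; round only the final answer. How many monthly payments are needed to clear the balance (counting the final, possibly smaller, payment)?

Monthly rate r = 18.7%/12 = 1.55833% = 0.0155833.
Recurrence: B ← B·(1+r) − €440.15.
Month 1: interest €52.59; balance after payment €2,987.44.
Month 2: interest €46.55; balance after payment €2,593.85.
Closed form: n = −ln(1 − rB₀/P)/ln(1+r) = −ln(0.88051)/ln(1.01558) ≈ 8.230, so the balance reaches zero during payment 9.

9 months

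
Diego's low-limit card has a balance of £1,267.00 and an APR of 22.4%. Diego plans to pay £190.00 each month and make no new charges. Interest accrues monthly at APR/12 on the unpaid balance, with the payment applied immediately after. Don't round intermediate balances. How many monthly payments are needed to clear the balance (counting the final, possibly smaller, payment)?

Monthly rate r = 22.4%/12 = 1.86667% = 0.0186667.
Recurrence: B ← B·(1+r) − £190.00.
Month 1: interest £23.65; balance after payment £1,100.65.
Month 2: interest £20.55; balance after payment £931.20.
Closed form: n = −ln(1 − rB₀/P)/ln(1+r) = −ln(0.87552)/ln(1.01867) ≈ 7.188, so the balance reaches zero during payment 8.

8 payments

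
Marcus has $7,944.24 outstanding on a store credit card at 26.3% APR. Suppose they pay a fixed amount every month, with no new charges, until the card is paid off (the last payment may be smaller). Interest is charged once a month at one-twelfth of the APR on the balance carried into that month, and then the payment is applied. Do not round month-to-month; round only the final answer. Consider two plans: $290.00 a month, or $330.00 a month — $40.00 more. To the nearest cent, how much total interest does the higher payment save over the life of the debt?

Monthly rate r = 26.3%/12 = 2.19167% = 0.0219167.
At $290.00/mo: n = ⌈−ln(1 − rB₀/P)/ln(1+r)⌉ = 43 payments (last $90.19); total interest = total paid − $7,944.24 = $4,325.95.
At $330.00/mo: 35 payments (last $196.18); total interest $3,471.94.
Interest saved = $4,325.95 − $3,471.94 = $854.01.

$854.01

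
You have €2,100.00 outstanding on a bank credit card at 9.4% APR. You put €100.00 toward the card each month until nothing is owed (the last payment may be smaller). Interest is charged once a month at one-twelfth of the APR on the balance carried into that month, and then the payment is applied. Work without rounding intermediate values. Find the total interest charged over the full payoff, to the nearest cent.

Monthly rate r = 9.4%/12 = 0.783333% = 0.00783333.
Payoff takes n = ⌈−ln(1 − rB₀/P)/ln(1+r)⌉ = ⌈23.033⌉ = 24 payments; the last is €3.35.
Total paid = 23·€100.00 + €3.35 = €2,303.35.
Total interest = total paid − principal = €2,303.35 − €2,100.00 = €203.35.

€203.35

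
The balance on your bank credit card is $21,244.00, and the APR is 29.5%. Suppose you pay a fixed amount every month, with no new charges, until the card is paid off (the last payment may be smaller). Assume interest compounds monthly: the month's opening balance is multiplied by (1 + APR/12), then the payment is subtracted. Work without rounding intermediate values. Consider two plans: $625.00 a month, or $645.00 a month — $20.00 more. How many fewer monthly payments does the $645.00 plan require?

6 fewer payments

Monthly rate r = 29.5%/12 = 2.45833% = 0.0245833.
At $625.00/mo: n = ⌈−ln(1 − rB₀/P)/ln(1+r)⌉ = 75 payments (last $214.55); total interest = total paid − $21,244.00 = $25,220.55.
At $645.00/mo: 69 payments (last $204.52); total interest $22,820.52.
Payments saved = 75 − 69 = 6.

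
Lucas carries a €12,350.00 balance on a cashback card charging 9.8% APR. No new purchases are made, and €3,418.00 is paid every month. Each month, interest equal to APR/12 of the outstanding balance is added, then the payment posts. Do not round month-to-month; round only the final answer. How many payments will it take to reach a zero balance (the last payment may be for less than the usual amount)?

Monthly rate r = 9.8%/12 = 0.816667% = 0.00816667.
Recurrence: B ← B·(1+r) − €3,418.00.
Month 1: interest €100.86; balance after payment €9,032.86.
Month 2: interest €73.77; balance after payment €5,688.63.
Month 3: interest €46.46; balance after payment €2,317.08.
Month 4: interest €18.92; balance after payment €0.00.

4 payments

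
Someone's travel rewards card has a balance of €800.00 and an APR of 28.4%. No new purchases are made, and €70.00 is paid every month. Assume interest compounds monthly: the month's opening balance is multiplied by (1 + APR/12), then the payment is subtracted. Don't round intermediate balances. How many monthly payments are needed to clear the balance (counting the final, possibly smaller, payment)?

Monthly rate r = 28.4%/12 = 2.36667% = 0.0236667.
Recurrence: B ← B·(1+r) − €70.00.
Month 1: interest €18.93; balance after payment €748.93.
Month 2: interest €17.72; balance after payment €696.66.
Closed form: n = −ln(1 − rB₀/P)/ln(1+r) = −ln(0.72952)/ln(1.02367) ≈ 13.482, so the balance reaches zero during payment 14.

14 months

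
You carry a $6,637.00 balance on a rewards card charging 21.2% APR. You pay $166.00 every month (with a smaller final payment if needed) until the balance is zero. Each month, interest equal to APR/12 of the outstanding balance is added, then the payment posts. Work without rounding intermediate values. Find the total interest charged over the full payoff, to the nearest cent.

Monthly rate r = 21.2%/12 = 1.76667% = 0.0176667.
Payoff takes n = ⌈−ln(1 − rB₀/P)/ln(1+r)⌉ = ⌈69.971⌉ = 70 payments; the last is $161.19.
Total paid = 69·$166.00 + $161.19 = $11,615.19.
Total interest = total paid − principal = $11,615.19 − $6,637.00 = $4,978.19.

$4,978.19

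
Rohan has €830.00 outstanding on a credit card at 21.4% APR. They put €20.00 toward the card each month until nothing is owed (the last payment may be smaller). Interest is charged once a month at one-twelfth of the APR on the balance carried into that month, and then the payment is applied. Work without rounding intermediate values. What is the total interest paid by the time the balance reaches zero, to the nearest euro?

€695

Monthly rate r = 21.4%/12 = 1.78333% = 0.0178333.
Payoff takes n = ⌈−ln(1 − rB₀/P)/ln(1+r)⌉ = ⌈76.227⌉ = 77 payments; the last is €4.56.
Total paid = 76·€20.00 + €4.56 = €1,524.56.
Total interest = total paid − principal = €1,524.56 − €830.00 = €694.56.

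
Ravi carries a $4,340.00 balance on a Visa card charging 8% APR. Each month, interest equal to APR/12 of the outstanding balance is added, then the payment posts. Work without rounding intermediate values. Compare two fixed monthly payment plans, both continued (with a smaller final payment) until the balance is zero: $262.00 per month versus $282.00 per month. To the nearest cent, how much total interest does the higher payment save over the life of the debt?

Monthly rate r = 8%/12 = 0.666667% = 0.00666667.
At $262.00/mo: n = ⌈−ln(1 − rB₀/P)/ln(1+r)⌉ = 18 payments (last $160.40); total interest = total paid − $4,340.00 = $274.40.
At $282.00/mo: 17 payments (last $82.59); total interest $254.59.
Interest saved = $274.40 − $254.59 = $19.81.

$19.81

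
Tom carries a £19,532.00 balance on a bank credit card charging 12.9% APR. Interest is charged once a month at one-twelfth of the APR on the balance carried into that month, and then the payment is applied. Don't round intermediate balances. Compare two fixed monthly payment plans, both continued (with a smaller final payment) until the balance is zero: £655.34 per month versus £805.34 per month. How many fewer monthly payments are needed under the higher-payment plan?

Monthly rate r = 12.9%/12 = 1.075% = 0.01075.
At £655.34/mo: n = ⌈−ln(1 − rB₀/P)/ln(1+r)⌉ = 37 payments (last £80.78); total interest = total paid − £19,532.00 = £4,141.02.
At £805.34/mo: 29 payments (last £203.13); total interest £3,220.65.
Payments saved = 37 − 29 = 8.

8 fewer payments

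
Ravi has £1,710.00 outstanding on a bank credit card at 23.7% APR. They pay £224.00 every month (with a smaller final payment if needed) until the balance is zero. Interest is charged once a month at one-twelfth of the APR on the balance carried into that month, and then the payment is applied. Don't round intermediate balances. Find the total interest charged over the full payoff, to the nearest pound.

Monthly rate r = 23.7%/12 = 1.975% = 0.01975.
Payoff takes n = ⌈−ln(1 − rB₀/P)/ln(1+r)⌉ = ⌈8.356⌉ = 9 payments; the last is £80.28.
Total paid = 8·£224.00 + £80.28 = £1,872.28.
Total interest = total paid − principal = £1,872.28 − £1,710.00 = £162.28.

£162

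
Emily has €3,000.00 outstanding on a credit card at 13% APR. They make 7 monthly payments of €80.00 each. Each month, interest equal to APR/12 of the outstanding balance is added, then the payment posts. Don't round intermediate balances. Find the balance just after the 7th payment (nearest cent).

€2,656.50

Monthly rate r = 13%/12 = 1.08333% = 0.0108333.
Each month: B ← B·(1+r) − €80.00.
Month 1: interest €32.50; balance after payment €2,952.50.
Month 2: interest €31.99; balance after payment €2,904.49.
Month 3: interest €31.47; balance after payment €2,855.95.
Month 4: interest €30.94; balance after payment €2,806.89.
Month 5: interest €30.41; balance after payment €2,757.30.
Month 6: interest €29.87; balance after payment €2,707.17.
Month 7: interest €29.33; balance after payment €2,656.50.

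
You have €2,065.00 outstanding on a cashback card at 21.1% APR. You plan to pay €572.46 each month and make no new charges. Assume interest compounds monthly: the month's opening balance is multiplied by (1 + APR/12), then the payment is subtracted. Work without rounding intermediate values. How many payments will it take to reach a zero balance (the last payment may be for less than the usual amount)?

4 months

Monthly rate r = 21.1%/12 = 1.75833% = 0.0175833.
Recurrence: B ← B·(1+r) − €572.46.
Month 1: interest €36.31; balance after payment €1,528.85.
Month 2: interest €26.88; balance after payment €983.27.
Month 3: interest €17.29; balance after payment €428.10.
Month 4: interest €7.53; balance after payment €0.00.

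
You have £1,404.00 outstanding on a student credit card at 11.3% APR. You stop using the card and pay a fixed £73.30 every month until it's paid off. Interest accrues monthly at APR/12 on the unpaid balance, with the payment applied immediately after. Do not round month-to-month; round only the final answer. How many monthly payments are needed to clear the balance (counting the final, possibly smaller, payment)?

Monthly rate r = 11.3%/12 = 0.941667% = 0.00941667.
Recurrence: B ← B·(1+r) − £73.30.
Month 1: interest £13.22; balance after payment £1,343.92.
Month 2: interest £12.66; balance after payment £1,283.28.
Closed form: n = −ln(1 − rB₀/P)/ln(1+r) = −ln(0.81963)/ln(1.00942) ≈ 21.221, so the balance reaches zero during payment 22.

22 payments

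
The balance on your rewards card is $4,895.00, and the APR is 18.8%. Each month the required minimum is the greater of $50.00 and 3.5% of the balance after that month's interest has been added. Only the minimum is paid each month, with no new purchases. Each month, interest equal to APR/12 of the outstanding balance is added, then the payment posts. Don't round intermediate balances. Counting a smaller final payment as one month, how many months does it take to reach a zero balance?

Monthly rate r = 18.8%/12 = 1.56667% = 0.0156667.
While 3.5% of the post-interest balance exceeds $50.00, each month B ← (B·(1+r))·(1 − 0.035), i.e. B shrinks by the factor (1+r)·0.965 = 0.98012.
This holds for months 1–63. Entering month 64 the balance is $1,381.33; 3.5% of the post-interest balance is now below $50.00, so the flat $50.00 minimum applies from here.
From month 64 a fixed $50.00 at rate r clears $1,381.33 in 37 more payments. Total: 63 + 37 = 100 months.

100 months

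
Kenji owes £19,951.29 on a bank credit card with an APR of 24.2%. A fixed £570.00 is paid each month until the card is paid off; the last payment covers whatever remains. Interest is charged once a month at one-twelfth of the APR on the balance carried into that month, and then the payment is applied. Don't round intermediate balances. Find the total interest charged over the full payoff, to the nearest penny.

£14,986.53

Monthly rate r = 24.2%/12 = 2.01667% = 0.0201667.
Payoff takes n = ⌈−ln(1 − rB₀/P)/ln(1+r)⌉ = ⌈61.292⌉ = 62 payments; the last is £167.82.
Total paid = 61·£570.00 + £167.82 = £34,937.82.
Total interest = total paid − principal = £34,937.82 − £19,951.29 = £14,986.53.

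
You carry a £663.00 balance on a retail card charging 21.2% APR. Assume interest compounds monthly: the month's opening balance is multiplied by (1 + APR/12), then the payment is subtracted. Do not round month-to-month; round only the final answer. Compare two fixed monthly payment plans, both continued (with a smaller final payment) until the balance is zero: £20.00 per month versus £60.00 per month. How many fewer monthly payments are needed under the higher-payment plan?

38 fewer payments

Monthly rate r = 21.2%/12 = 1.76667% = 0.0176667.
At £20.00/mo: n = ⌈−ln(1 − rB₀/P)/ln(1+r)⌉ = 51 payments (last £6.23); total interest = total paid − £663.00 = £343.23.
At £60.00/mo: 13 payments (last £24.22); total interest £81.22.
Payments saved = 51 − 13 = 38.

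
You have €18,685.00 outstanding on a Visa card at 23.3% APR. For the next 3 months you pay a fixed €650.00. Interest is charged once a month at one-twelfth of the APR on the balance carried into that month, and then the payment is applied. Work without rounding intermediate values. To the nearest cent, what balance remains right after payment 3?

Monthly rate r = 23.3%/12 = 1.94167% = 0.0194167.
Each month: B ← B·(1+r) − €650.00.
Month 1: interest €362.80; balance after payment €18,397.80.
Month 2: interest €357.22; balance after payment €18,105.02.
Month 3: interest €351.54; balance after payment €17,806.56.

€17,806.56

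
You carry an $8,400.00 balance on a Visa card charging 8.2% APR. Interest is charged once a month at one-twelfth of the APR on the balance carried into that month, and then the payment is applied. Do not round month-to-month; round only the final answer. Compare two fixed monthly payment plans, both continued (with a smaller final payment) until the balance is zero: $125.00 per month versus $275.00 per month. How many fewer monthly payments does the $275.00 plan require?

56 fewer payments

Monthly rate r = 8.2%/12 = 0.683333% = 0.00683333.
At $125.00/mo: n = ⌈−ln(1 − rB₀/P)/ln(1+r)⌉ = 91 payments (last $33.08); total interest = total paid − $8,400.00 = $2,883.08.
At $275.00/mo: 35 payments (last $103.98); total interest $1,053.98.
Payments saved = 91 − 35 = 56.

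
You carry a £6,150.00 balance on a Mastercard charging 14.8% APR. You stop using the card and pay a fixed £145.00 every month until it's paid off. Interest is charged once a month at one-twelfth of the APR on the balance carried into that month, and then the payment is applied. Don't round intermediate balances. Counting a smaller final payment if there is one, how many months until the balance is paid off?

61 payments

Monthly rate r = 14.8%/12 = 1.23333% = 0.0123333.
Recurrence: B ← B·(1+r) − £145.00.
Month 1: interest £75.85; balance after payment £6,080.85.
Month 2: interest £75.00; balance after payment £6,010.85.
Closed form: n = −ln(1 − rB₀/P)/ln(1+r) = −ln(0.4769)/ln(1.01233) ≈ 60.406, so the balance reaches zero during payment 61.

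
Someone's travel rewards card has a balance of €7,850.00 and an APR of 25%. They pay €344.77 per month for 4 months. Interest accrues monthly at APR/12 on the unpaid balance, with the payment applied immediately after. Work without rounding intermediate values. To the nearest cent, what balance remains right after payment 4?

€7,102.12

Monthly rate r = 25%/12 = 2.08333% = 0.0208333.
Each month: B ← B·(1+r) − €344.77.
Month 1: interest €163.54; balance after payment €7,668.77.
Month 2: interest €159.77; balance after payment €7,483.77.
Month 3: interest €155.91; balance after payment €7,294.91.
Month 4: interest €151.98; balance after payment €7,102.12.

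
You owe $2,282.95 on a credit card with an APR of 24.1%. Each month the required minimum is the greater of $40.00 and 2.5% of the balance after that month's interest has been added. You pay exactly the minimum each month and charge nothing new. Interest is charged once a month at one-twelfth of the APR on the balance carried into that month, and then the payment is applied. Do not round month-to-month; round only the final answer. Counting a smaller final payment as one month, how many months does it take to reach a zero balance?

Monthly rate r = 24.1%/12 = 2.00833% = 0.0200833.
While 2.5% of the post-interest balance exceeds $40.00, each month B ← (B·(1+r))·(1 − 0.025), i.e. B shrinks by the factor (1+r)·0.975 = 0.99458.
This holds for months 1–70. Entering month 71 the balance is $1,560.68; 2.5% of the post-interest balance is now below $40.00, so the flat $40.00 minimum applies from here.
From month 71 a fixed $40.00 at rate r clears $1,560.68 in 77 more payments. Total: 70 + 77 = 147 months.

147 months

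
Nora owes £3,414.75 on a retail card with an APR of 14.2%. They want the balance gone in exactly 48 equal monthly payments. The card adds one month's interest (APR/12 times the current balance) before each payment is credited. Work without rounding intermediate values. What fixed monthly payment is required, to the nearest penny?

£93.66

Monthly rate r = 14.2%/12 = 1.18333% = 0.0118333.
Level-payment amortization: P = B₀·r / (1 − (1+r)^(−n)) = 3414.75·0.0118333 / (1 − 1.01183^(−48)).
Denominator 1 − (1+r)^(−48) = 0.431449769.
P = 40.4079 / 0.431449769 ≈ 93.66.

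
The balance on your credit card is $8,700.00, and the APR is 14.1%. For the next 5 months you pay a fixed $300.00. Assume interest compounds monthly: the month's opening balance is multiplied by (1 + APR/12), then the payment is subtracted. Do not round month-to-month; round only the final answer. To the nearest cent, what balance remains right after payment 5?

$7,687.61

Monthly rate r = 14.1%/12 = 1.175% = 0.01175.
Each month: B ← B·(1+r) − $300.00.
Month 1: interest $102.22; balance after payment $8,502.23.
Month 2: interest $99.90; balance after payment $8,302.13.
Month 3: interest $97.55; balance after payment $8,099.68.
Month 4: interest $95.17; balance after payment $7,894.85.
Month 5: interest $92.76; balance after payment $7,687.61.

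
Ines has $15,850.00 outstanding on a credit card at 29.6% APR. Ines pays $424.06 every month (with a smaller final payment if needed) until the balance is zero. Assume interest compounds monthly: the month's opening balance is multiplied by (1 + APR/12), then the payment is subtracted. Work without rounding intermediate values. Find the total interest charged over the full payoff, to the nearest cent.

Monthly rate r = 29.6%/12 = 2.46667% = 0.0246667.
Payoff takes n = ⌈−ln(1 − rB₀/P)/ln(1+r)⌉ = ⌈104.670⌉ = 105 payments; the last is $285.47.
Total paid = 104·$424.06 + $285.47 = $44,387.71.
Total interest = total paid − principal = $44,387.71 − $15,850.00 = $28,537.71.

$28,537.71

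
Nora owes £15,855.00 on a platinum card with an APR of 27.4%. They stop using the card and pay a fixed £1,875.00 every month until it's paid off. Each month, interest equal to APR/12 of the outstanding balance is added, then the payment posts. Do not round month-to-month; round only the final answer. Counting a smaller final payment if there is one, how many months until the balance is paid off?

10 months

Monthly rate r = 27.4%/12 = 2.28333% = 0.0228333.
Recurrence: B ← B·(1+r) − £1,875.00.
Month 1: interest £362.02; balance after payment £14,342.02.
Month 2: interest £327.48; balance after payment £12,794.50.
Closed form: n = −ln(1 − rB₀/P)/ln(1+r) = −ln(0.80692)/ln(1.02283) ≈ 9.502, so the balance reaches zero during payment 10.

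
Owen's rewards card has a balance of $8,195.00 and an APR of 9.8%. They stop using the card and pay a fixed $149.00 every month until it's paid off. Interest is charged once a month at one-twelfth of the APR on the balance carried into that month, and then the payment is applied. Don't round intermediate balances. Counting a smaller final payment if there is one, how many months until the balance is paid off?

Monthly rate r = 9.8%/12 = 0.816667% = 0.00816667.
Recurrence: B ← B·(1+r) − $149.00.
Month 1: interest $66.93; balance after payment $8,112.93.
Month 2: interest $66.26; balance after payment $8,030.18.
Closed form: n = −ln(1 − rB₀/P)/ln(1+r) = −ln(0.55083)/ln(1.00817) ≈ 73.317, so the balance reaches zero during payment 74.

74 payments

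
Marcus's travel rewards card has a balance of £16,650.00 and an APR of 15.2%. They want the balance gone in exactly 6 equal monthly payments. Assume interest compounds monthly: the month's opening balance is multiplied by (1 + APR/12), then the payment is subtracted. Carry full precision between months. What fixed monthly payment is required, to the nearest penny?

£2,899.32

Monthly rate r = 15.2%/12 = 1.26667% = 0.0126667.
Level-payment amortization: P = B₀·r / (1 − (1+r)^(−n)) = 16650.00·0.0126667 / (1 − 1.01267^(−6)).
Denominator 1 − (1+r)^(−6) = 0.072741312.
P = 210.9 / 0.072741312 ≈ 2899.32.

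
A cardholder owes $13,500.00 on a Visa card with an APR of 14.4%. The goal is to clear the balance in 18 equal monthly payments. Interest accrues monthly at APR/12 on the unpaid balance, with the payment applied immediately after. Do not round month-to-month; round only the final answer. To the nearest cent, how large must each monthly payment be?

$838.39

Monthly rate r = 14.4%/12 = 1.2% = 0.012.
Level-payment amortization: P = B₀·r / (1 − (1+r)^(−n)) = 13500.00·0.012 / (1 − 1.012^(−18)).
Denominator 1 − (1+r)^(−18) = 0.193228078.
P = 162 / 0.193228078 ≈ 838.39.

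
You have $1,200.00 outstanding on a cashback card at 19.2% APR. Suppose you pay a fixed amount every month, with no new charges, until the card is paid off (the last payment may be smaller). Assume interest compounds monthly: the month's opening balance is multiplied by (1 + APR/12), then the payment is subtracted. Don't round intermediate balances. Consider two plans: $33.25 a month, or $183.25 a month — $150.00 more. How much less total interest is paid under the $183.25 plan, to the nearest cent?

Monthly rate r = 19.2%/12 = 1.6% = 0.016.
At $33.25/mo: n = ⌈−ln(1 − rB₀/P)/ln(1+r)⌉ = 55 payments (last $9.00); total interest = total paid − $1,200.00 = $604.50.
At $183.25/mo: 7 payments (last $178.29); total interest $77.79.
Interest saved = $604.50 − $77.79 = $526.71.

$526.71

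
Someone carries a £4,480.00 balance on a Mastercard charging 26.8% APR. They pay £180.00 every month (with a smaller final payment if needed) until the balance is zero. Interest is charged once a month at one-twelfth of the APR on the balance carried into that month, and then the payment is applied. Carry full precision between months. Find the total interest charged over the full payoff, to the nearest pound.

£2,134

Monthly rate r = 26.8%/12 = 2.23333% = 0.0223333.
Payoff takes n = ⌈−ln(1 − rB₀/P)/ln(1+r)⌉ = ⌈36.744⌉ = 37 payments; the last is £134.38.
Total paid = 36·£180.00 + £134.38 = £6,614.38.
Total interest = total paid − principal = £6,614.38 − £4,480.00 = £2,134.38.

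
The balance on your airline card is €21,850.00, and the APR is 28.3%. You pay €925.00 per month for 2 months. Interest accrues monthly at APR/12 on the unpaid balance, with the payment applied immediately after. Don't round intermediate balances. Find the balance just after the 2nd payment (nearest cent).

Monthly rate r = 28.3%/12 = 2.35833% = 0.0235833.
Each month: B ← B·(1+r) − €925.00.
Month 1: interest €515.30; balance after payment €21,440.30.
Month 2: interest €505.63; balance after payment €21,020.93.

€21,020.93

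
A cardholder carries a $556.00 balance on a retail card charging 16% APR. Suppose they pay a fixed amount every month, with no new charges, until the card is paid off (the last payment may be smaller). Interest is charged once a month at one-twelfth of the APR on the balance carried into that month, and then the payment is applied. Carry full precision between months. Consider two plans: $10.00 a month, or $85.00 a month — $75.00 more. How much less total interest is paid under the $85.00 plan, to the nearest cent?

$435.23

Monthly rate r = 16%/12 = 1.33333% = 0.0133333.
At $10.00/mo: n = ⌈−ln(1 − rB₀/P)/ln(1+r)⌉ = 103 payments (last $0.91); total interest = total paid − $556.00 = $464.91.
At $85.00/mo: 7 payments (last $75.68); total interest $29.68.
Interest saved = $464.91 − $29.68 = $435.23.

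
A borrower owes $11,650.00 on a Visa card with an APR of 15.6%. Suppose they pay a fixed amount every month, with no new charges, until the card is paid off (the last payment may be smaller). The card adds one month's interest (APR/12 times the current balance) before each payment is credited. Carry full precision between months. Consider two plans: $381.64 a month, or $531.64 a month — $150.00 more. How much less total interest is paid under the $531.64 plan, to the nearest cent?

$1,137.52

Monthly rate r = 15.6%/12 = 1.3% = 0.013.
At $381.64/mo: n = ⌈−ln(1 − rB₀/P)/ln(1+r)⌉ = 40 payments (last $54.67); total interest = total paid − $11,650.00 = $3,288.63.
At $531.64/mo: 26 payments (last $510.11); total interest $2,151.11.
Interest saved = $3,288.63 − $2,151.11 = $1,137.52.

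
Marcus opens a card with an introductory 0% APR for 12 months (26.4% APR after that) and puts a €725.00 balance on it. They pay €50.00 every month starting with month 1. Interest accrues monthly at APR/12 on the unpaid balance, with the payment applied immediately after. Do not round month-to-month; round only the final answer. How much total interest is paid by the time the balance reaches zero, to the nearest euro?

€5

Promo months 1–12 at r₀ = 0%/12 = 0; months 13+ at r₁ = 26.4%/12 = 0.022.
After month 12 (no interest yet): B = €725.00 − 12·€50.00 = €125.00.
Then at r₁ with €50.00/mo: n₂ = −ln(1 − r₁·B/P)/ln(1+r₁) ≈ 2.60 → 3 more payments.
Total paid = 14·€50.00 + €30.11 = €730.11; interest = €730.11 − €725.00 = €5.11.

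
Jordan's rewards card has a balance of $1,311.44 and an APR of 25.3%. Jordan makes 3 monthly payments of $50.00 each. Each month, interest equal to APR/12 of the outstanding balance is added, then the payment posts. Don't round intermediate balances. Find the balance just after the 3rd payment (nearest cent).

$1,242.96

Monthly rate r = 25.3%/12 = 2.10833% = 0.0210833.
Each month: B ← B·(1+r) − $50.00.
Month 1: interest $27.65; balance after payment $1,289.09.
Month 2: interest $27.18; balance after payment $1,266.27.
Month 3: interest $26.70; balance after payment $1,242.96.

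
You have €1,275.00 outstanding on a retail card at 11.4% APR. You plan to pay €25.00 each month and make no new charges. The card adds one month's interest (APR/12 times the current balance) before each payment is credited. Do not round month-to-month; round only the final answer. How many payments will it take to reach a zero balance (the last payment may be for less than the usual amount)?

71 months

Monthly rate r = 11.4%/12 = 0.95% = 0.0095.
Recurrence: B ← B·(1+r) − €25.00.
Month 1: interest €12.11; balance after payment €1,262.11.
Month 2: interest €11.99; balance after payment €1,249.10.
Closed form: n = −ln(1 − rB₀/P)/ln(1+r) = −ln(0.5155)/ln(1.0095) ≈ 70.080, so the balance reaches zero during payment 71.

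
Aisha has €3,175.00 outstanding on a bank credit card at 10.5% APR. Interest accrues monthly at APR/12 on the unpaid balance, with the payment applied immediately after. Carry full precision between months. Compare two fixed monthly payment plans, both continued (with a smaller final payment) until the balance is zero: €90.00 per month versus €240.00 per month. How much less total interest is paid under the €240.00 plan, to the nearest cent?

€424.53

Monthly rate r = 10.5%/12 = 0.875% = 0.00875.
At €90.00/mo: n = ⌈−ln(1 − rB₀/P)/ln(1+r)⌉ = 43 payments (last €33.68); total interest = total paid − €3,175.00 = €638.68.
At €240.00/mo: 15 payments (last €29.15); total interest €214.15.
Interest saved = €638.68 − €214.15 = €424.53.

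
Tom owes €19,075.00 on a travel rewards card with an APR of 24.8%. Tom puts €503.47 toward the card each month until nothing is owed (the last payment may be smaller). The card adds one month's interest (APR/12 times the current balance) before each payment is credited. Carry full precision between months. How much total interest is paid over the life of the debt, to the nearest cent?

Monthly rate r = 24.8%/12 = 2.06667% = 0.0206667.
Payoff takes n = ⌈−ln(1 − rB₀/P)/ln(1+r)⌉ = ⌈74.690⌉ = 75 payments; the last is €348.38.
Total paid = 74·€503.47 + €348.38 = €37,605.16.
Total interest = total paid − principal = €37,605.16 − €19,075.00 = €18,530.16.

€18,530.16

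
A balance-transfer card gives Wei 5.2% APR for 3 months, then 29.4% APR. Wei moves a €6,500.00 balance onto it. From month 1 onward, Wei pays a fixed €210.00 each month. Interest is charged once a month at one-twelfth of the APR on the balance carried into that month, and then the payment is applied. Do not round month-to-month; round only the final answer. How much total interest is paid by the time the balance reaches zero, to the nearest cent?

€4,415.71

Promo months 1–3 at r₀ = 5.2%/12 = 0.00433333; months 4+ at r₁ = 29.4%/12 = 0.0245.
After month 3: iterate B ← B·(1+r₀) − €210.00 for 3 months → €5,952.13.
Then at r₁ with €210.00/mo: n₂ = −ln(1 − r₁·B/P)/ln(1+r₁) ≈ 48.98 → 49 more payments.
Total paid = 51·€210.00 + €205.71 = €10,915.71; interest = €10,915.71 − €6,500.00 = €4,415.71.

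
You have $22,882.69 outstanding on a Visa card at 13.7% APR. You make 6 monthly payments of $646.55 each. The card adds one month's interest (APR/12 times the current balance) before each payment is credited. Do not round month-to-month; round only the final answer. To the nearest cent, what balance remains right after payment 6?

$20,503.86

Monthly rate r = 13.7%/12 = 1.14167% = 0.0114167.
Each month: B ← B·(1+r) − $646.55.
Month 1: interest $261.24; balance after payment $22,497.38.
Month 2: interest $256.85; balance after payment $22,107.68.
Month 3: interest $252.40; balance after payment $21,713.53.
Month 4: interest $247.90; balance after payment $21,314.87.
Month 5: interest $243.34; balance after payment $20,911.67.
Month 6: interest $238.74; balance after payment $20,503.86.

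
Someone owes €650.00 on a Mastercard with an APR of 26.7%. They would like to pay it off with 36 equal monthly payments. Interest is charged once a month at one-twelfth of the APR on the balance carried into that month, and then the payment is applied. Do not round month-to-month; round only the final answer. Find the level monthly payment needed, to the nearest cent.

Monthly rate r = 26.7%/12 = 2.225% = 0.02225.
Level-payment amortization: P = B₀·r / (1 − (1+r)^(−n)) = 650.00·0.02225 / (1 − 1.02225^(−36)).
Denominator 1 − (1+r)^(−36) = 0.54716112.
P = 14.4625 / 0.54716112 ≈ 26.43.

€26.43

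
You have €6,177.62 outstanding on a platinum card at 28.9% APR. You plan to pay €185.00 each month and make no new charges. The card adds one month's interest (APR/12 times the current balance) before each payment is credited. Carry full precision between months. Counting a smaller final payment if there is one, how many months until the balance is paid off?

Monthly rate r = 28.9%/12 = 2.40833% = 0.0240833.
Recurrence: B ← B·(1+r) − €185.00.
Month 1: interest €148.78; balance after payment €6,141.40.
Month 2: interest €147.91; balance after payment €6,104.30.
Closed form: n = −ln(1 − rB₀/P)/ln(1+r) = −ln(0.1958)/ln(1.02408) ≈ 68.522, so the balance reaches zero during payment 69.

69 months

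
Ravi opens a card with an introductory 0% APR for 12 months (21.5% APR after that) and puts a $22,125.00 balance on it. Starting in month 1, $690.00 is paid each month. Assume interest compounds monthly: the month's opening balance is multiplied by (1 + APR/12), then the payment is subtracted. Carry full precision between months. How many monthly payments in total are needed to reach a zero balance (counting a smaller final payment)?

Promo months 1–12 at r₀ = 0%/12 = 0; months 13+ at r₁ = 21.5%/12 = 0.0179167.
After month 12 (no interest yet): B = $22,125.00 − 12·$690.00 = $13,845.00.
Then at r₁ with $690.00/mo: n₂ = −ln(1 − r₁·B/P)/ln(1+r₁) ≈ 25.09 → 26 more payments.

38 payments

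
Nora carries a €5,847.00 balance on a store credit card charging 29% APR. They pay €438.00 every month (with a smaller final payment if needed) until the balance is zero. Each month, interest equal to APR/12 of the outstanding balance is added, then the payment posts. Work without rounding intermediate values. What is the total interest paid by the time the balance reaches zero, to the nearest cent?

Monthly rate r = 29%/12 = 2.41667% = 0.0241667.
Payoff takes n = ⌈−ln(1 − rB₀/P)/ln(1+r)⌉ = ⌈16.311⌉ = 17 payments; the last is €137.54.
Total paid = 16·€438.00 + €137.54 = €7,145.54.
Total interest = total paid − principal = €7,145.54 − €5,847.00 = €1,298.54.

€1,298.54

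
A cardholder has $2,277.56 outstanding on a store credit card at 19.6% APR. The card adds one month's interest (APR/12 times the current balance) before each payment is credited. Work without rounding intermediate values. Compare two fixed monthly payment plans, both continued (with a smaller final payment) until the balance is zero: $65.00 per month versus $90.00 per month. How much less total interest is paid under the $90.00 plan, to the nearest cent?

Monthly rate r = 19.6%/12 = 1.63333% = 0.0163333.
At $65.00/mo: n = ⌈−ln(1 − rB₀/P)/ln(1+r)⌉ = 53 payments (last $27.75); total interest = total paid − $2,277.56 = $1,130.19.
At $90.00/mo: 33 payments (last $82.59); total interest $685.03.
Interest saved = $1,130.19 − $685.03 = $445.16.

$445.16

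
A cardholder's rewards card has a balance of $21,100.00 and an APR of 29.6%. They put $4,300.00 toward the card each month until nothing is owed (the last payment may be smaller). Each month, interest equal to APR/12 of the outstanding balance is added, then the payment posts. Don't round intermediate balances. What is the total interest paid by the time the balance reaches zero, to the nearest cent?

$1,677.52

Monthly rate r = 29.6%/12 = 2.46667% = 0.0246667.
Payoff takes n = ⌈−ln(1 − rB₀/P)/ln(1+r)⌉ = ⌈5.295⌉ = 6 payments; the last is $1,277.52.
Total paid = 5·$4,300.00 + $1,277.52 = $22,777.52.
Total interest = total paid − principal = $22,777.52 − $21,100.00 = $1,677.52.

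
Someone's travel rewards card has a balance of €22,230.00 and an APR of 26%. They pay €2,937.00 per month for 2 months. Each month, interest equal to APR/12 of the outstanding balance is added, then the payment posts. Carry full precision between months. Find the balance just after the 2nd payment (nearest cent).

€17,266.10

Monthly rate r = 26%/12 = 2.16667% = 0.0216667.
Each month: B ← B·(1+r) − €2,937.00.
Month 1: interest €481.65; balance after payment €19,774.65.
Month 2: interest €428.45; balance after payment €17,266.10.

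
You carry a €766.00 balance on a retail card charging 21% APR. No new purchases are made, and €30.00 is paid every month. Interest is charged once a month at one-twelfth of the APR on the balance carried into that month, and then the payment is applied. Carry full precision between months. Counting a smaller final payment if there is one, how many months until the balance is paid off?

Monthly rate r = 21%/12 = 1.75% = 0.0175.
Recurrence: B ← B·(1+r) − €30.00.
Month 1: interest €13.41; balance after payment €749.40.
Month 2: interest €13.11; balance after payment €732.52.
Closed form: n = −ln(1 − rB₀/P)/ln(1+r) = −ln(0.55317)/ln(1.0175) ≈ 34.129, so the balance reaches zero during payment 35.

35 payments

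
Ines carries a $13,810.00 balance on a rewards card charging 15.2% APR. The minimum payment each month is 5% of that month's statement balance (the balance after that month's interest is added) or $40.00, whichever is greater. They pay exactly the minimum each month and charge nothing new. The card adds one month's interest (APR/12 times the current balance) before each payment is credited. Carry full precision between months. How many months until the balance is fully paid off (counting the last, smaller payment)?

Monthly rate r = 15.2%/12 = 1.26667% = 0.0126667.
While 5% of the post-interest balance exceeds $40.00, each month B ← (B·(1+r))·(1 − 0.05), i.e. B shrinks by the factor (1+r)·0.95 = 0.96203.
This holds for months 1–74. Entering month 75 the balance is $787.52; 5% of the post-interest balance is now below $40.00, so the flat $40.00 minimum applies from here.
From month 75 a fixed $40.00 at rate r clears $787.52 in 23 more payments. Total: 74 + 23 = 97 months.

97 months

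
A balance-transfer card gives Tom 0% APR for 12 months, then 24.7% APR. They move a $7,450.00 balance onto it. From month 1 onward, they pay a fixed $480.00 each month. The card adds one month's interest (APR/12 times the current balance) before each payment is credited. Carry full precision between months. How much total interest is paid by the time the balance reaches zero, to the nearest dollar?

Promo months 1–12 at r₀ = 0%/12 = 0; months 13+ at r₁ = 24.7%/12 = 0.0205833.
After month 12 (no interest yet): B = $7,450.00 − 12·$480.00 = $1,690.00.
Then at r₁ with $480.00/mo: n₂ = −ln(1 − r₁·B/P)/ln(1+r₁) ≈ 3.69 → 4 more payments.
Total paid = 15·$480.00 + $333.40 = $7,533.40; interest = $7,533.40 − $7,450.00 = $83.40.

$83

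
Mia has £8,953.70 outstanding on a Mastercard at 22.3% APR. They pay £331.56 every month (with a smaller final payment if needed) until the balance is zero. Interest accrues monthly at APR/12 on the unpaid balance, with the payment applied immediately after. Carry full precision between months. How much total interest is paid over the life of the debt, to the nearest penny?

Monthly rate r = 22.3%/12 = 1.85833% = 0.0185833.
Payoff takes n = ⌈−ln(1 − rB₀/P)/ln(1+r)⌉ = ⌈37.845⌉ = 38 payments; the last is £280.56.
Total paid = 37·£331.56 + £280.56 = £12,548.28.
Total interest = total paid − principal = £12,548.28 − £8,953.70 = £3,594.58.

£3,594.58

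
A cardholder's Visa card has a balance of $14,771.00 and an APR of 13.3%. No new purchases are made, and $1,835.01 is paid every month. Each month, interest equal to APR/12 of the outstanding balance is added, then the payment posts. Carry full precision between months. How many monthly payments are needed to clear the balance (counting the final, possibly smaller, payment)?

9 months

Monthly rate r = 13.3%/12 = 1.10833% = 0.0110833.
Recurrence: B ← B·(1+r) − $1,835.01.
Month 1: interest $163.71; balance after payment $13,099.70.
Month 2: interest $145.19; balance after payment $11,409.88.
Closed form: n = −ln(1 − rB₀/P)/ln(1+r) = −ln(0.91078)/ln(1.01108) ≈ 8.478, so the balance reaches zero during payment 9.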